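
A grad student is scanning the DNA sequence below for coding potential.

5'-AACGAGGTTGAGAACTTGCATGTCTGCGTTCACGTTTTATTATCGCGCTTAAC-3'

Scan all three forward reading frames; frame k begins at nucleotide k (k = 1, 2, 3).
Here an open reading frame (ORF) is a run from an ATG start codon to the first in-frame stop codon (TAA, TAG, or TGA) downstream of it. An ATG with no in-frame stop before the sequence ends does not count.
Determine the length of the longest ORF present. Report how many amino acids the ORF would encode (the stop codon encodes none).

Frame 1: AAC GAG GTT GAG AAC TTG CAT GTC TGC GTT CAC GTT TTA TTA TCG CGC TTA — no ATG→stop ORF.
Frame 2: ACG AGG TTG AGA ACT TGC ATG TCT GCG TTC ACG TTT TAT TAT CGC GCT TAA — ATG at 20, stop TAA at 50 → 33 nt.
Frame 3: CGA GGT TGA GAA CTT GCA TGT CTG CGT TCA CGT TTT ATT ATC GCG CTT AAC — no ATG→stop ORF.
Longest: frame 2, positions 20–52, 33 nt = 11 codons = 10 aa. → 10 amino acids.

10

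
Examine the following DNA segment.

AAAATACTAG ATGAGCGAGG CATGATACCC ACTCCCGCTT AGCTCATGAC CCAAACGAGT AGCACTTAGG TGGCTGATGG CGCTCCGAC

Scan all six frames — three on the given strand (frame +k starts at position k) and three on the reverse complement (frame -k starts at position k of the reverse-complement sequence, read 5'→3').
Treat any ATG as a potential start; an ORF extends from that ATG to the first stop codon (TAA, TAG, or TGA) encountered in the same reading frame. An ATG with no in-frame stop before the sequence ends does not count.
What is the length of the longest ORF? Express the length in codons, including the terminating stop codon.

Reverse complement (5'→3'): GTCGGAGCGCCATCAGCCACCTAAGTGCTACTCGTTTGGGTCATGAGCTAAGCGGGAGTGGGTATCATGCCTCGCTCATCTAGTATTTT
Frame +1: AAA ATA CTA GAT GAG CGA GGC ATG ATA CCC ACT CCC GCT TAG CTC ATG ACC CAA ACG AGT AGC ACT TAG GTG GCT GAT GGC GCT CCG — ATG at 22, stop TAG at 40 → 21 nt; ATG at 46, stop TAG at 67 → 24 nt.
Frame +2: AAA TAC TAG ATG AGC GAG GCA TGA TAC CCA CTC CCG CTT AGC TCA TGA CCC AAA CGA GTA GCA CTT AGG TGG CTG ATG GCG CTC CGA — ATG at 11, stop TGA at 23 → 15 nt.
Frame +3: AAT ACT AGA TGA GCG AGG CAT GAT ACC CAC TCC CGC TTA GCT CAT GAC CCA AAC GAG TAG CAC TTA GGT GGC TGA TGG CGC TCC GAC — no ATG→stop ORF.
Frame -1: GTC GGA GCG CCA TCA GCC ACC TAA GTG CTA CTC GTT TGG GTC ATG AGC TAA GCG GGA GTG GGT ATC ATG CCT CGC TCA TCT AGT ATT — ATG at 43, stop TAA at 49 → 9 nt.
Frame -2: TCG GAG CGC CAT CAG CCA CCT AAG TGC TAC TCG TTT GGG TCA TGA GCT AAG CGG GAG TGG GTA TCA TGC CTC GCT CAT CTA GTA TTT — no ATG→stop ORF.
Frame -3: CGG AGC GCC ATC AGC CAC CTA AGT GCT ACT CGT TTG GGT CAT GAG CTA AGC GGG AGT GGG TAT CAT GCC TCG CTC ATC TAG TAT TTT — no ATG→stop ORF.
Longest: frame +1, positions 46–69, 24 nt = 8 codons = 7 aa. → 8 codons.

8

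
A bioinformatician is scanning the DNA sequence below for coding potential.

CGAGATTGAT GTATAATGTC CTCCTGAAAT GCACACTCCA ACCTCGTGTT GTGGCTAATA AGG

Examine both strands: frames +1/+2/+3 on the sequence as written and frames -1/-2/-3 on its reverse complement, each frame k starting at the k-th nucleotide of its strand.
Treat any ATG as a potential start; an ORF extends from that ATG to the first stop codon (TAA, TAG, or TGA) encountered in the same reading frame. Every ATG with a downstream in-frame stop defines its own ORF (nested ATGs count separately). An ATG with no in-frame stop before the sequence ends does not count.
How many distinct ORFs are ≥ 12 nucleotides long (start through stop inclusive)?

Reverse complement (5'→3'): CCTTATTAGCCACAACACGAGGTTGGAGTGTGCATTTCAGGAGGACATTATACATCAATCTCG
Frame +1: CGA GAT TGA TGT ATA ATG TCC TCC TGA AAT GCA CAC TCC AAC CTC GTG TTG TGG CTA ATA AGG — ATG at 16, stop TGA at 25 → 12 nt.
Frame +2: GAG ATT GAT GTA TAA TGT CCT CCT GAA ATG CAC ACT CCA ACC TCG TGT TGT GGC TAA TAA — ATG at 29, stop TAA at 56 → 30 nt.
Frame +3: AGA TTG ATG TAT AAT GTC CTC CTG AAA TGC ACA CTC CAA CCT CGT GTT GTG GCT AAT AAG — no ATG→stop ORF.
Frame -1: CCT TAT TAG CCA CAA CAC GAG GTT GGA GTG TGC ATT TCA GGA GGA CAT TAT ACA TCA ATC TCG — no ATG→stop ORF.
Frame -2: CTT ATT AGC CAC AAC ACG AGG TTG GAG TGT GCA TTT CAG GAG GAC ATT ATA CAT CAA TCT — no ATG→stop ORF.
Frame -3: TTA TTA GCC ACA ACA CGA GGT TGG AGT GTG CAT TTC AGG AGG ACA TTA TAC ATC AAT CTC — no ATG→stop ORF.
ORFs ≥ 12 nucleotides: frame +1 16–27 (12 nucleotides), frame +2 29–58 (30 nucleotides). Count = 2.

2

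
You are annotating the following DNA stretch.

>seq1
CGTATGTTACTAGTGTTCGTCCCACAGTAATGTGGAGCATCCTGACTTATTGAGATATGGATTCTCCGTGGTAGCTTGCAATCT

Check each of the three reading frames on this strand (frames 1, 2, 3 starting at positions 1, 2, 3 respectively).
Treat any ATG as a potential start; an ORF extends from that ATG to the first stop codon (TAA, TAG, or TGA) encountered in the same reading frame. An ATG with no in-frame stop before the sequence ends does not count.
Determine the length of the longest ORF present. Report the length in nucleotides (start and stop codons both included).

27

Frame 1: CGT ATG TTA CTA GTG TTC GTC CCA CAG TAA TGT GGA GCA TCC TGA CTT ATT GAG ATA TGG ATT CTC CGT GGT AGC TTG CAA TCT — ATG at 4, stop TAA at 28 → 27 nt.
Frame 2: GTA TGT TAC TAG TGT TCG TCC CAC AGT AAT GTG GAG CAT CCT GAC TTA TTG AGA TAT GGA TTC TCC GTG GTA GCT TGC AAT — no ATG→stop ORF.
Frame 3: TAT GTT ACT AGT GTT CGT CCC ACA GTA ATG TGG AGC ATC CTG ACT TAT TGA GAT ATG GAT TCT CCG TGG TAG CTT GCA ATC — ATG at 30, stop TGA at 51 → 24 nt; ATG at 57, stop TAG at 72 → 18 nt.
Longest: frame 1, positions 4–30, 27 nt = 9 codons = 8 aa. → 27 nucleotides.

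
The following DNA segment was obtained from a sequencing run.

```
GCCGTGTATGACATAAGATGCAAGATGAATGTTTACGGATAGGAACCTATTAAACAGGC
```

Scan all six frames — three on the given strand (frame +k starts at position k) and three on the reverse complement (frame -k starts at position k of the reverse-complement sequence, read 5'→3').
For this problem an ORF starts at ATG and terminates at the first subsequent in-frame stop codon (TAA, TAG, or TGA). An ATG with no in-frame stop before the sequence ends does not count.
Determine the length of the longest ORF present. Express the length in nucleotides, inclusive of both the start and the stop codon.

36

Reverse complement (5'→3'): GCCTGTTTAATAGGTTCCTATCCGTAAACATTCATCTTGCATCTTATGTCATACACGGC
Frame +1: GCC GTG TAT GAC ATA AGA TGC AAG ATG AAT GTT TAC GGA TAG GAA CCT ATT AAA CAG — ATG at 25, stop TAG at 40 → 18 nt.
Frame +2: CCG TGT ATG ACA TAA GAT GCA AGA TGA ATG TTT ACG GAT AGG AAC CTA TTA AAC AGG — ATG at 8, stop TAA at 14 → 9 nt.
Frame +3: CGT GTA TGA CAT AAG ATG CAA GAT GAA TGT TTA CGG ATA GGA ACC TAT TAA ACA GGC — ATG at 18, stop TAA at 51 → 36 nt.
Frame -1: GCC TGT TTA ATA GGT TCC TAT CCG TAA ACA TTC ATC TTG CAT CTT ATG TCA TAC ACG — no ATG→stop ORF.
Frame -2: CCT GTT TAA TAG GTT CCT ATC CGT AAA CAT TCA TCT TGC ATC TTA TGT CAT ACA CGG — no ATG→stop ORF.
Frame -3: CTG TTT AAT AGG TTC CTA TCC GTA AAC ATT CAT CTT GCA TCT TAT GTC ATA CAC GGC — no ATG→stop ORF.
Longest: frame +3, positions 18–53, 36 nt = 12 codons = 11 aa. → 36 nucleotides.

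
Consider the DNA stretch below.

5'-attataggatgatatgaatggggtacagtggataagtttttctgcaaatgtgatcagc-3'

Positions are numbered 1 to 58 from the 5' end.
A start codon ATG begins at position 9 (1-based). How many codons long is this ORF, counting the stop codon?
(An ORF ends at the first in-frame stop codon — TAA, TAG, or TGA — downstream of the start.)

Codons from position 9: ATG (9–11), ATA (12–14), TGA (15–17).
TGA is the first in-frame stop; that's 3 codons including the stop.

3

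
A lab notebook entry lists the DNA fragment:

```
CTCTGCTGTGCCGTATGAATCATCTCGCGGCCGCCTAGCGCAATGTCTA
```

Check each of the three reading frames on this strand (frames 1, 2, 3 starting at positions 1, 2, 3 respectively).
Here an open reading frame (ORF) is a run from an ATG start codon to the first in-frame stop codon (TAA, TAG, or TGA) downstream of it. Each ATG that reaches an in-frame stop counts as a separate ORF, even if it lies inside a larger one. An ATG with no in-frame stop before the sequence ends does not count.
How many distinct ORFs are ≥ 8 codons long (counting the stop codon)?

1

Frame 1: CTC TGC TGT GCC GTA TGA ATC ATC TCG CGG CCG CCT AGC GCA ATG TCT — no ATG→stop ORF.
Frame 2: TCT GCT GTG CCG TAT GAA TCA TCT CGC GGC CGC CTA GCG CAA TGT CTA — no ATG→stop ORF.
Frame 3: CTG CTG TGC CGT ATG AAT CAT CTC GCG GCC GCC TAG CGC AAT GTC — ATG at 15, stop TAG at 36 → 24 nt.
ORFs ≥ 8 codons: frame 3 15–38 (8 codons). Count = 1.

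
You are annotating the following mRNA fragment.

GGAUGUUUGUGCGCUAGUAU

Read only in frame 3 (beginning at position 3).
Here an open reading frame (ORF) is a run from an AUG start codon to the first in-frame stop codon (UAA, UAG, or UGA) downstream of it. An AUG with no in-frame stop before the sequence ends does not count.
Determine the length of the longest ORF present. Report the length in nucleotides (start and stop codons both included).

15

Frame 3: AUG UUU GUG CGC UAG UAU — AUG at 3, stop UAG at 15 → 15 nt.
Longest: frame 3, positions 3–17, 15 nt = 5 codons = 4 aa. → 15 nucleotides.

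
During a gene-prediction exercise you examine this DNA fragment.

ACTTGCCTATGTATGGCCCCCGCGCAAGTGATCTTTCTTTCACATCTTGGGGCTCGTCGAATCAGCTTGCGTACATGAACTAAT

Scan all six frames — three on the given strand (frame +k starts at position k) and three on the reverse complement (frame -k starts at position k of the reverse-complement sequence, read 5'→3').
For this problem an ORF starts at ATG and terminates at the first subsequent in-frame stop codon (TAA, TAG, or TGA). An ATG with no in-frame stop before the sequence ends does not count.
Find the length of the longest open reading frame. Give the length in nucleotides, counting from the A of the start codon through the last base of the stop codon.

75

Reverse complement (5'→3'): ATTAGTTCATGTACGCAAGCTGATTCGACGAGCCCCAAGATGTGAAAGAAAGATCACTTGCGCGGGGGCCATACATAGGCAAGT
Frame +1: ACT TGC CTA TGT ATG GCC CCC GCG CAA GTG ATC TTT CTT TCA CAT CTT GGG GCT CGT CGA ATC AGC TTG CGT ACA TGA ACT AAT — ATG at 13, stop TGA at 76 → 66 nt.
Frame +2: CTT GCC TAT GTA TGG CCC CCG CGC AAG TGA TCT TTC TTT CAC ATC TTG GGG CTC GTC GAA TCA GCT TGC GTA CAT GAA CTA — no ATG→stop ORF.
Frame +3: TTG CCT ATG TAT GGC CCC CGC GCA AGT GAT CTT TCT TTC ACA TCT TGG GGC TCG TCG AAT CAG CTT GCG TAC ATG AAC TAA — ATG at 9, stop TAA at 81 → 75 nt; ATG at 75, stop TAA at 81 → 9 nt.
Frame -1: ATT AGT TCA TGT ACG CAA GCT GAT TCG ACG AGC CCC AAG ATG TGA AAG AAA GAT CAC TTG CGC GGG GGC CAT ACA TAG GCA AGT — ATG at 40, stop TGA at 43 → 6 nt.
Frame -2: TTA GTT CAT GTA CGC AAG CTG ATT CGA CGA GCC CCA AGA TGT GAA AGA AAG ATC ACT TGC GCG GGG GCC ATA CAT AGG CAA — no ATG→stop ORF.
Frame -3: TAG TTC ATG TAC GCA AGC TGA TTC GAC GAG CCC CAA GAT GTG AAA GAA AGA TCA CTT GCG CGG GGG CCA TAC ATA GGC AAG — ATG at 9, stop TGA at 21 → 15 nt.
Longest: frame +3, positions 9–83, 75 nt = 25 codons = 24 aa. → 75 nucleotides.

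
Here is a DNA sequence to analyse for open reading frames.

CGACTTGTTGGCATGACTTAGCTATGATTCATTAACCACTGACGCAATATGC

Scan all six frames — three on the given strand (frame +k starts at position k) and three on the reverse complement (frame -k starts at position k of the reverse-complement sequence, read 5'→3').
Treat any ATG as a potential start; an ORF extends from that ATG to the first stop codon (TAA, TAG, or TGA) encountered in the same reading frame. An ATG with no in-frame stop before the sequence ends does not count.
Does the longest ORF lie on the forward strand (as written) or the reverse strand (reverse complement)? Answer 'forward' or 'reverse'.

Reverse complement (5'→3'): GCATATTGCGTCAGTGGTTAATGAATCATAGCTAAGTCATGCCAACAAGTCG
Frame +1: CGA CTT GTT GGC ATG ACT TAG CTA TGA TTC ATT AAC CAC TGA CGC AAT ATG — ATG at 13, stop TAG at 19 → 9 nt.
Frame +2: GAC TTG TTG GCA TGA CTT AGC TAT GAT TCA TTA ACC ACT GAC GCA ATA TGC — no ATG→stop ORF.
Frame +3: ACT TGT TGG CAT GAC TTA GCT ATG ATT CAT TAA CCA CTG ACG CAA TAT — ATG at 24, stop TAA at 33 → 12 nt.
Frame -1: GCA TAT TGC GTC AGT GGT TAA TGA ATC ATA GCT AAG TCA TGC CAA CAA GTC — no ATG→stop ORF.
Frame -2: CAT ATT GCG TCA GTG GTT AAT GAA TCA TAG CTA AGT CAT GCC AAC AAG TCG — no ATG→stop ORF.
Frame -3: ATA TTG CGT CAG TGG TTA ATG AAT CAT AGC TAA GTC ATG CCA ACA AGT — ATG at 21, stop TAA at 33 → 15 nt.
Forward-strand max 12 nt; reverse-strand max 15 nt. The reverse strand has the longer ORF.

reverse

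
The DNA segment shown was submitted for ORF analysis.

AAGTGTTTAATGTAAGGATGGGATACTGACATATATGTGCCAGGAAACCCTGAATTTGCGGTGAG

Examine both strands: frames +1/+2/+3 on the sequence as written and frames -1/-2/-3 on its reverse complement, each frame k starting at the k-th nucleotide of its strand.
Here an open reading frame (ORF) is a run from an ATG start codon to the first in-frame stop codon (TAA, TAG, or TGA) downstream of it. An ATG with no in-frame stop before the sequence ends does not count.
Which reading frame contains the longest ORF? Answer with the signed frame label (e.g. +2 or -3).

Reverse complement (5'→3'): CTCACCGCAAATTCAGGGTTTCCTGGCACATATATGTCAGTATCCCATCCTTACATTAAACACTT
Frame +1: AAG TGT TTA ATG TAA GGA TGG GAT ACT GAC ATA TAT GTG CCA GGA AAC CCT GAA TTT GCG GTG — ATG at 10, stop TAA at 13 → 6 nt.
Frame +2: AGT GTT TAA TGT AAG GAT GGG ATA CTG ACA TAT ATG TGC CAG GAA ACC CTG AAT TTG CGG TGA — ATG at 35, stop TGA at 62 → 30 nt.
Frame +3: GTG TTT AAT GTA AGG ATG GGA TAC TGA CAT ATA TGT GCC AGG AAA CCC TGA ATT TGC GGT GAG — ATG at 18, stop TGA at 27 → 12 nt.
Frame -1: CTC ACC GCA AAT TCA GGG TTT CCT GGC ACA TAT ATG TCA GTA TCC CAT CCT TAC ATT AAA CAC — no ATG→stop ORF.
Frame -2: TCA CCG CAA ATT CAG GGT TTC CTG GCA CAT ATA TGT CAG TAT CCC ATC CTT ACA TTA AAC ACT — no ATG→stop ORF.
Frame -3: CAC CGC AAA TTC AGG GTT TCC TGG CAC ATA TAT GTC AGT ATC CCA TCC TTA CAT TAA ACA CTT — no ATG→stop ORF.
Longest ORF is 30 nt in frame +2 (positions 35–64).

+2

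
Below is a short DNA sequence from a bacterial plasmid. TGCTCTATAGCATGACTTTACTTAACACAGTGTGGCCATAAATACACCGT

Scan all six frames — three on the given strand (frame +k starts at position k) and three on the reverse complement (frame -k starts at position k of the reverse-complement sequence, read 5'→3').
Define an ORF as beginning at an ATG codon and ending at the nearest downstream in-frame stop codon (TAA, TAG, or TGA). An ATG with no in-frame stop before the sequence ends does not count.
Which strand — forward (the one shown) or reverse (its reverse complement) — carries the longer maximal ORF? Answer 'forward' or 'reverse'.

Reverse complement (5'→3'): ACGGTGTATTTATGGCCACACTGTGTTAAGTAAAGTCATGCTATAGAGCA
Frame +1: TGC TCT ATA GCA TGA CTT TAC TTA ACA CAG TGT GGC CAT AAA TAC ACC — no ATG→stop ORF.
Frame +2: GCT CTA TAG CAT GAC TTT ACT TAA CAC AGT GTG GCC ATA AAT ACA CCG — no ATG→stop ORF.
Frame +3: CTC TAT AGC ATG ACT TTA CTT AAC ACA GTG TGG CCA TAA ATA CAC CGT — ATG at 12, stop TAA at 39 → 30 nt.
Frame -1: ACG GTG TAT TTA TGG CCA CAC TGT GTT AAG TAA AGT CAT GCT ATA GAG — no ATG→stop ORF.
Frame -2: CGG TGT ATT TAT GGC CAC ACT GTG TTA AGT AAA GTC ATG CTA TAG AGC — ATG at 38, stop TAG at 44 → 9 nt.
Frame -3: GGT GTA TTT ATG GCC ACA CTG TGT TAA GTA AAG TCA TGC TAT AGA GCA — ATG at 12, stop TAA at 27 → 18 nt.
Forward-strand max 30 nt; reverse-strand max 18 nt. The forward strand has the longer ORF.

forward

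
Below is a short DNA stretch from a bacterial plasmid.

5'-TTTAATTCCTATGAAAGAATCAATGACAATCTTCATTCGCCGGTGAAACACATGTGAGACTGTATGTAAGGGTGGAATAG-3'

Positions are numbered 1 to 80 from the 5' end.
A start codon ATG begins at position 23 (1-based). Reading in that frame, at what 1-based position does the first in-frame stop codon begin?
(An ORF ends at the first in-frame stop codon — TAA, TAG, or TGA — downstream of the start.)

44

Codons from position 23: ATG (23–25), ACA (26–28), ATC (29–31), TTC (32–34), ATT (35–37), CGC (38–40), CGG (41–43), TGA (44–46).
TGA is a stop codon; it begins at position 44.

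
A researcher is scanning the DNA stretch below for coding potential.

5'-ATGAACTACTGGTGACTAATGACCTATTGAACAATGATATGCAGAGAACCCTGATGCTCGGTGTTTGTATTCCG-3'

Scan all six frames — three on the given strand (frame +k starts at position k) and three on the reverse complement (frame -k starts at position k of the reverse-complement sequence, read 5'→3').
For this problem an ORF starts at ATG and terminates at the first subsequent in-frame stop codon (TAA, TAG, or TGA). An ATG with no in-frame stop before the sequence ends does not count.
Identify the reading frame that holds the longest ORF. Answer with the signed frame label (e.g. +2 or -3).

Reverse complement (5'→3'): CGGAATACAAACACCGAGCATCAGGGTTCTCTGCATATCATTGTTCAATAGGTCATTAGTCACCAGTAGTTCAT
Frame +1: ATG AAC TAC TGG TGA CTA ATG ACC TAT TGA ACA ATG ATA TGC AGA GAA CCC TGA TGC TCG GTG TTT GTA TTC — ATG at 1, stop TGA at 13 → 15 nt; ATG at 19, stop TGA at 28 → 12 nt; ATG at 34, stop TGA at 52 → 21 nt.
Frame +2: TGA ACT ACT GGT GAC TAA TGA CCT ATT GAA CAA TGA TAT GCA GAG AAC CCT GAT GCT CGG TGT TTG TAT TCC — no ATG→stop ORF.
Frame +3: GAA CTA CTG GTG ACT AAT GAC CTA TTG AAC AAT GAT ATG CAG AGA ACC CTG ATG CTC GGT GTT TGT ATT CCG — no ATG→stop ORF.
Frame -1: CGG AAT ACA AAC ACC GAG CAT CAG GGT TCT CTG CAT ATC ATT GTT CAA TAG GTC ATT AGT CAC CAG TAG TTC — no ATG→stop ORF.
Frame -2: GGA ATA CAA ACA CCG AGC ATC AGG GTT CTC TGC ATA TCA TTG TTC AAT AGG TCA TTA GTC ACC AGT AGT TCA — no ATG→stop ORF.
Frame -3: GAA TAC AAA CAC CGA GCA TCA GGG TTC TCT GCA TAT CAT TGT TCA ATA GGT CAT TAG TCA CCA GTA GTT CAT — no ATG→stop ORF.
Longest ORF is 21 nt in frame +1 (positions 34–54).

+1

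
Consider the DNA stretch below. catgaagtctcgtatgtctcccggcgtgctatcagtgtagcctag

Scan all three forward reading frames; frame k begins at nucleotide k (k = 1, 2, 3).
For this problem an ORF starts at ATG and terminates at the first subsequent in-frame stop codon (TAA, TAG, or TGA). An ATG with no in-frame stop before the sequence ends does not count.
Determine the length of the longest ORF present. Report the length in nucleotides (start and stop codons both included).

39

Frame 1: CAT GAA GTC TCG TAT GTC TCC CGG CGT GCT ATC AGT GTA GCC TAG — no ATG→stop ORF.
Frame 2: ATG AAG TCT CGT ATG TCT CCC GGC GTG CTA TCA GTG TAG CCT — ATG at 2, stop TAG at 38 → 39 nt; ATG at 14, stop TAG at 38 → 27 nt.
Frame 3: TGA AGT CTC GTA TGT CTC CCG GCG TGC TAT CAG TGT AGC CTA — no ATG→stop ORF.
Longest: frame 2, positions 2–40, 39 nt = 13 codons = 12 aa. → 39 nucleotides.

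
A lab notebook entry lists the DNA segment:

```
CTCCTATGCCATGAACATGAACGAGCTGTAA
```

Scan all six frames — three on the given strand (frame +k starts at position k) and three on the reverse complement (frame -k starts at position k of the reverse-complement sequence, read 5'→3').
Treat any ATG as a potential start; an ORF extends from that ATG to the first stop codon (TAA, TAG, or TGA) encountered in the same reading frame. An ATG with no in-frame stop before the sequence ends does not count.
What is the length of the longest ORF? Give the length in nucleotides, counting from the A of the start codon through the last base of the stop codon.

21

Reverse complement (5'→3'): TTACAGCTCGTTCATGTTCATGGCATAGGAG
Frame +1: CTC CTA TGC CAT GAA CAT GAA CGA GCT GTA — no ATG→stop ORF.
Frame +2: TCC TAT GCC ATG AAC ATG AAC GAG CTG TAA — ATG at 11, stop TAA at 29 → 21 nt; ATG at 17, stop TAA at 29 → 15 nt.
Frame +3: CCT ATG CCA TGA ACA TGA ACG AGC TGT — ATG at 6, stop TGA at 12 → 9 nt.
Frame -1: TTA CAG CTC GTT CAT GTT CAT GGC ATA GGA — no ATG→stop ORF.
Frame -2: TAC AGC TCG TTC ATG TTC ATG GCA TAG GAG — ATG at 14, stop TAG at 26 → 15 nt; ATG at 20, stop TAG at 26 → 9 nt.
Frame -3: ACA GCT CGT TCA TGT TCA TGG CAT AGG — no ATG→stop ORF.
Longest: frame +2, positions 11–31, 21 nt = 7 codons = 6 aa. → 21 nucleotides.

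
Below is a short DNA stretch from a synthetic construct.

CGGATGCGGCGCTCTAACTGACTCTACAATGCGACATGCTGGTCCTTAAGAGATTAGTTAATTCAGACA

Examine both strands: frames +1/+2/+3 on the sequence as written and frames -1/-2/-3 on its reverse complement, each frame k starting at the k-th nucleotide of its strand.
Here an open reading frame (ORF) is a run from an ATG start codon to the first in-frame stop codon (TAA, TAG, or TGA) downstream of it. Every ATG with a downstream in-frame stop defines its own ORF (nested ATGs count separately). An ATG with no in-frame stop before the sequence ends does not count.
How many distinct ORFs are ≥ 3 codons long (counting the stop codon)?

Reverse complement (5'→3'): TGTCTGAATTAACTAATCTCTTAAGGACCAGCATGTCGCATTGTAGAGTCAGTTAGAGCGCCGCATCCG
Frame +1: CGG ATG CGG CGC TCT AAC TGA CTC TAC AAT GCG ACA TGC TGG TCC TTA AGA GAT TAG TTA ATT CAG ACA — ATG at 4, stop TGA at 19 → 18 nt.
Frame +2: GGA TGC GGC GCT CTA ACT GAC TCT ACA ATG CGA CAT GCT GGT CCT TAA GAG ATT AGT TAA TTC AGA — ATG at 29, stop TAA at 47 → 21 nt.
Frame +3: GAT GCG GCG CTC TAA CTG ACT CTA CAA TGC GAC ATG CTG GTC CTT AAG AGA TTA GTT AAT TCA GAC — no ATG→stop ORF.
Frame -1: TGT CTG AAT TAA CTA ATC TCT TAA GGA CCA GCA TGT CGC ATT GTA GAG TCA GTT AGA GCG CCG CAT CCG — no ATG→stop ORF.
Frame -2: GTC TGA ATT AAC TAA TCT CTT AAG GAC CAG CAT GTC GCA TTG TAG AGT CAG TTA GAG CGC CGC ATC — no ATG→stop ORF.
Frame -3: TCT GAA TTA ACT AAT CTC TTA AGG ACC AGC ATG TCG CAT TGT AGA GTC AGT TAG AGC GCC GCA TCC — ATG at 33, stop TAG at 54 → 24 nt.
ORFs ≥ 3 codons: frame +1 4–21 (6 codons), frame +2 29–49 (7 codons), frame -3 33–56 (8 codons). Count = 3.

3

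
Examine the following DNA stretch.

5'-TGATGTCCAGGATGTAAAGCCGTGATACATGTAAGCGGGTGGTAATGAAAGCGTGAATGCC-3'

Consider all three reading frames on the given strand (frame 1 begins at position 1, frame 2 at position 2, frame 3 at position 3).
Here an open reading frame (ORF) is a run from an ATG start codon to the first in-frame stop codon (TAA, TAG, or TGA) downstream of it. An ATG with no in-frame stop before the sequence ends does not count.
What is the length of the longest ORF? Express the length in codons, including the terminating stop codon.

5

Frame 1: TGA TGT CCA GGA TGT AAA GCC GTG ATA CAT GTA AGC GGG TGG TAA TGA AAG CGT GAA TGC — no ATG→stop ORF.
Frame 2: GAT GTC CAG GAT GTA AAG CCG TGA TAC ATG TAA GCG GGT GGT AAT GAA AGC GTG AAT GCC — ATG at 29, stop TAA at 32 → 6 nt.
Frame 3: ATG TCC AGG ATG TAA AGC CGT GAT ACA TGT AAG CGG GTG GTA ATG AAA GCG TGA ATG — ATG at 3, stop TAA at 15 → 15 nt; ATG at 12, stop TAA at 15 → 6 nt; ATG at 45, stop TGA at 54 → 12 nt.
Longest: frame 3, positions 3–17, 15 nt = 5 codons = 4 aa. → 5 codons.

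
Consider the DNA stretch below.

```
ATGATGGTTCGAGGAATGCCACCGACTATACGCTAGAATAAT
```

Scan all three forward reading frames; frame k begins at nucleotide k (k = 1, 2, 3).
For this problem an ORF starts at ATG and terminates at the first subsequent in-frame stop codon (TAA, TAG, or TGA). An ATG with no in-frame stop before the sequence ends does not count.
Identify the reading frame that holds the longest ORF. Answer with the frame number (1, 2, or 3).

1

Frame 1: ATG ATG GTT CGA GGA ATG CCA CCG ACT ATA CGC TAG AAT AAT — ATG at 1, stop TAG at 34 → 36 nt; ATG at 4, stop TAG at 34 → 33 nt; ATG at 16, stop TAG at 34 → 21 nt.
Frame 2: TGA TGG TTC GAG GAA TGC CAC CGA CTA TAC GCT AGA ATA — no ATG→stop ORF.
Frame 3: GAT GGT TCG AGG AAT GCC ACC GAC TAT ACG CTA GAA TAA — no ATG→stop ORF.
Longest ORF is 36 nt in frame 1 (positions 1–36).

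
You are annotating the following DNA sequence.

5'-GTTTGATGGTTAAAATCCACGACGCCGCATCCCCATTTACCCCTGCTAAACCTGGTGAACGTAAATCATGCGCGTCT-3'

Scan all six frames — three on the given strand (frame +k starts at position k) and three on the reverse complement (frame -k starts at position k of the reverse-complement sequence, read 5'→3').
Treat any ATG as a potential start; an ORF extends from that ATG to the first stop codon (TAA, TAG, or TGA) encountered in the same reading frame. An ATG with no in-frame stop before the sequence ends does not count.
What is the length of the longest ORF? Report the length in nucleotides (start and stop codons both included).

Reverse complement (5'→3'): AGACGCGCATGATTTACGTTCACCAGGTTTAGCAGGGGTAAATGGGGATGCGGCGTCGTGGATTTTAACCATCAAAC
Frame +1: GTT TGA TGG TTA AAA TCC ACG ACG CCG CAT CCC CAT TTA CCC CTG CTA AAC CTG GTG AAC GTA AAT CAT GCG CGT — no ATG→stop ORF.
Frame +2: TTT GAT GGT TAA AAT CCA CGA CGC CGC ATC CCC ATT TAC CCC TGC TAA ACC TGG TGA ACG TAA ATC ATG CGC GTC — no ATG→stop ORF.
Frame +3: TTG ATG GTT AAA ATC CAC GAC GCC GCA TCC CCA TTT ACC CCT GCT AAA CCT GGT GAA CGT AAA TCA TGC GCG TCT — no ATG→stop ORF.
Frame -1: AGA CGC GCA TGA TTT ACG TTC ACC AGG TTT AGC AGG GGT AAA TGG GGA TGC GGC GTC GTG GAT TTT AAC CAT CAA — no ATG→stop ORF.
Frame -2: GAC GCG CAT GAT TTA CGT TCA CCA GGT TTA GCA GGG GTA AAT GGG GAT GCG GCG TCG TGG ATT TTA ACC ATC AAA — no ATG→stop ORF.
Frame -3: ACG CGC ATG ATT TAC GTT CAC CAG GTT TAG CAG GGG TAA ATG GGG ATG CGG CGT CGT GGA TTT TAA CCA TCA AAC — ATG at 9, stop TAG at 30 → 24 nt; ATG at 42, stop TAA at 66 → 27 nt; ATG at 48, stop TAA at 66 → 21 nt.
Longest: frame -3, positions 42–68, 27 nt = 9 codons = 8 aa. → 27 nucleotides.

27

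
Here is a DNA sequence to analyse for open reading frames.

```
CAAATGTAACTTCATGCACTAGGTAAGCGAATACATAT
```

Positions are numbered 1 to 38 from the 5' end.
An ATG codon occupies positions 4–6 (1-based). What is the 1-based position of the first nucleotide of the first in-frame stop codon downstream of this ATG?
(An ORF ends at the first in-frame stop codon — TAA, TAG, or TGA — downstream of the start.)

Codons from position 4: ATG (4–6), TAA (7–9).
TAA is a stop codon; it begins at position 7.

7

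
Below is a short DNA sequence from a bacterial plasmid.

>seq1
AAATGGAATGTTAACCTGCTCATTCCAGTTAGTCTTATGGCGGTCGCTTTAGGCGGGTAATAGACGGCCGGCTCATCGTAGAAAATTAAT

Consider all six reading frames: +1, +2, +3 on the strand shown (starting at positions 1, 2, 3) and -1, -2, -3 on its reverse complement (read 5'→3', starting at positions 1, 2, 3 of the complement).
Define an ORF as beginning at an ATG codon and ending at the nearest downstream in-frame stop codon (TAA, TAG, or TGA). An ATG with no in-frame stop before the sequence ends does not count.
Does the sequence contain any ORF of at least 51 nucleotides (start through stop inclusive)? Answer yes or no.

Reverse complement (5'→3'): ATTAATTTTCTACGATGAGCCGGCCGTCTATTACCCGCCTAAAGCGACCGCCATAAGACTAACTGGAATGAGCAGGTTAACATTCCATTT
Frame +1: AAA TGG AAT GTT AAC CTG CTC ATT CCA GTT AGT CTT ATG GCG GTC GCT TTA GGC GGG TAA TAG ACG GCC GGC TCA TCG TAG AAA ATT AAT — ATG at 37, stop TAA at 58 → 24 nt.
Frame +2: AAT GGA ATG TTA ACC TGC TCA TTC CAG TTA GTC TTA TGG CGG TCG CTT TAG GCG GGT AAT AGA CGG CCG GCT CAT CGT AGA AAA TTA — ATG at 8, stop TAG at 50 → 45 nt.
Frame +3: ATG GAA TGT TAA CCT GCT CAT TCC AGT TAG TCT TAT GGC GGT CGC TTT AGG CGG GTA ATA GAC GGC CGG CTC ATC GTA GAA AAT TAA — ATG at 3, stop TAA at 12 → 12 nt.
Frame -1: ATT AAT TTT CTA CGA TGA GCC GGC CGT CTA TTA CCC GCC TAA AGC GAC CGC CAT AAG ACT AAC TGG AAT GAG CAG GTT AAC ATT CCA TTT — no ATG→stop ORF.
Frame -2: TTA ATT TTC TAC GAT GAG CCG GCC GTC TAT TAC CCG CCT AAA GCG ACC GCC ATA AGA CTA ACT GGA ATG AGC AGG TTA ACA TTC CAT — no ATG→stop ORF.
Frame -3: TAA TTT TCT ACG ATG AGC CGG CCG TCT ATT ACC CGC CTA AAG CGA CCG CCA TAA GAC TAA CTG GAA TGA GCA GGT TAA CAT TCC ATT — ATG at 15, stop TAA at 54 → 42 nt.
Largest ORF found is 45 nucleotides < 51, so no.

no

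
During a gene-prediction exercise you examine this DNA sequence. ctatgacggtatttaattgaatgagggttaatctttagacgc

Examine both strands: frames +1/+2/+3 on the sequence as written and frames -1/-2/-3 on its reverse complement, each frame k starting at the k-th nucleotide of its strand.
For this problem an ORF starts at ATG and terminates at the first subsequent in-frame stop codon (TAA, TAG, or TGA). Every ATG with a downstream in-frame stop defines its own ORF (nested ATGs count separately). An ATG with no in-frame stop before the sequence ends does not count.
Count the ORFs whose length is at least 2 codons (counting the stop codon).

2

Reverse complement (5'→3'): GCGTCTAAAGATTAACCCTCATTCAATTAAATACCGTCATAG
Frame +1: CTA TGA CGG TAT TTA ATT GAA TGA GGG TTA ATC TTT AGA CGC — no ATG→stop ORF.
Frame +2: TAT GAC GGT ATT TAA TTG AAT GAG GGT TAA TCT TTA GAC — no ATG→stop ORF.
Frame +3: ATG ACG GTA TTT AAT TGA ATG AGG GTT AAT CTT TAG ACG — ATG at 3, stop TGA at 18 → 18 nt; ATG at 21, stop TAG at 36 → 18 nt.
Frame -1: GCG TCT AAA GAT TAA CCC TCA TTC AAT TAA ATA CCG TCA TAG — no ATG→stop ORF.
Frame -2: CGT CTA AAG ATT AAC CCT CAT TCA ATT AAA TAC CGT CAT — no ATG→stop ORF.
Frame -3: GTC TAA AGA TTA ACC CTC ATT CAA TTA AAT ACC GTC ATA — no ATG→stop ORF.
ORFs ≥ 2 codons: frame +3 3–20 (6 codons), frame +3 21–38 (6 codons). Count = 2.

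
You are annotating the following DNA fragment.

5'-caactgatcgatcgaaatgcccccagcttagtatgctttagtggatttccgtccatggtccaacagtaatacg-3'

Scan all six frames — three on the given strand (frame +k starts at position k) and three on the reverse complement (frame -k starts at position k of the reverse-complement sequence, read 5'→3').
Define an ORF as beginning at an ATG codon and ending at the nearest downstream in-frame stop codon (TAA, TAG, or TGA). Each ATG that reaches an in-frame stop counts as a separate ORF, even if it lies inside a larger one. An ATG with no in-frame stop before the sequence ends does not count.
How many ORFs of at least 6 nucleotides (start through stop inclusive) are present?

3

Reverse complement (5'→3'): CGTATTACTGTTGGACCATGGACGGAAATCCACTAAAGCATACTAAGCTGGGGGCATTTCGATCGATCAGTTG
Frame +1: CAA CTG ATC GAT CGA AAT GCC CCC AGC TTA GTA TGC TTT AGT GGA TTT CCG TCC ATG GTC CAA CAG TAA TAC — ATG at 55, stop TAA at 67 → 15 nt.
Frame +2: AAC TGA TCG ATC GAA ATG CCC CCA GCT TAG TAT GCT TTA GTG GAT TTC CGT CCA TGG TCC AAC AGT AAT ACG — ATG at 17, stop TAG at 29 → 15 nt.
Frame +3: ACT GAT CGA TCG AAA TGC CCC CAG CTT AGT ATG CTT TAG TGG ATT TCC GTC CAT GGT CCA ACA GTA ATA — ATG at 33, stop TAG at 39 → 9 nt.
Frame -1: CGT ATT ACT GTT GGA CCA TGG ACG GAA ATC CAC TAA AGC ATA CTA AGC TGG GGG CAT TTC GAT CGA TCA GTT — no ATG→stop ORF.
Frame -2: GTA TTA CTG TTG GAC CAT GGA CGG AAA TCC ACT AAA GCA TAC TAA GCT GGG GGC ATT TCG ATC GAT CAG TTG — no ATG→stop ORF.
Frame -3: TAT TAC TGT TGG ACC ATG GAC GGA AAT CCA CTA AAG CAT ACT AAG CTG GGG GCA TTT CGA TCG ATC AGT — no ATG→stop ORF.
ORFs ≥ 6 nucleotides: frame +1 55–69 (15 nucleotides), frame +2 17–31 (15 nucleotides), frame +3 33–41 (9 nucleotides). Count = 3.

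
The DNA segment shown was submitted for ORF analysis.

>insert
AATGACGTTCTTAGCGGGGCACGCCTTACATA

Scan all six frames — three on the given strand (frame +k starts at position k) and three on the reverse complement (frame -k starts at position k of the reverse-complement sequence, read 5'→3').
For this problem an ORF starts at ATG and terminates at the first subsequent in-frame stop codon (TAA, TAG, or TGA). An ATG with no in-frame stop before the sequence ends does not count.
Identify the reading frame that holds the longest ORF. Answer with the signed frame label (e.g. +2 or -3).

Reverse complement (5'→3'): TATGTAAGGCGTGCCCCGCTAAGAACGTCATT
Frame +1: AAT GAC GTT CTT AGC GGG GCA CGC CTT ACA — no ATG→stop ORF.
Frame +2: ATG ACG TTC TTA GCG GGG CAC GCC TTA CAT — no ATG→stop ORF.
Frame +3: TGA CGT TCT TAG CGG GGC ACG CCT TAC ATA — no ATG→stop ORF.
Frame -1: TAT GTA AGG CGT GCC CCG CTA AGA ACG TCA — no ATG→stop ORF.
Frame -2: ATG TAA GGC GTG CCC CGC TAA GAA CGT CAT — ATG at 2, stop TAA at 5 → 6 nt.
Frame -3: TGT AAG GCG TGC CCC GCT AAG AAC GTC ATT — no ATG→stop ORF.
Longest ORF is 6 nt in frame -2 (positions 2–7).

-2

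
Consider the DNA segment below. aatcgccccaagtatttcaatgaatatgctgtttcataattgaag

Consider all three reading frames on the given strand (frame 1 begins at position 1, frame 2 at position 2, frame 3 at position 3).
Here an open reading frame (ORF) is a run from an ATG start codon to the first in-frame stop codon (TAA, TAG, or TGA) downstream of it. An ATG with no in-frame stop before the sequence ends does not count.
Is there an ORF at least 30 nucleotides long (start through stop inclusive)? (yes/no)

no

Frame 1: AAT CGC CCC AAG TAT TTC AAT GAA TAT GCT GTT TCA TAA TTG AAG — no ATG→stop ORF.
Frame 2: ATC GCC CCA AGT ATT TCA ATG AAT ATG CTG TTT CAT AAT TGA — ATG at 20, stop TGA at 41 → 24 nt; ATG at 26, stop TGA at 41 → 18 nt.
Frame 3: TCG CCC CAA GTA TTT CAA TGA ATA TGC TGT TTC ATA ATT GAA — no ATG→stop ORF.
Largest ORF found is 24 nucleotides < 30, so no.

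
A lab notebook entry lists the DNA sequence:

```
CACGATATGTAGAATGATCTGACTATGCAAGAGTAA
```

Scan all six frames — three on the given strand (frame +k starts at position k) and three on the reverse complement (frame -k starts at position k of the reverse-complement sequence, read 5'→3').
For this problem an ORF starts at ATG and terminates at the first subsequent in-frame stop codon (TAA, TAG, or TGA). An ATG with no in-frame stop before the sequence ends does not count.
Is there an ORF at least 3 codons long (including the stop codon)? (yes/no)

Reverse complement (5'→3'): TTACTCTTGCATAGTCAGATCATTCTACATATCGTG
Frame +1: CAC GAT ATG TAG AAT GAT CTG ACT ATG CAA GAG TAA — ATG at 7, stop TAG at 10 → 6 nt; ATG at 25, stop TAA at 34 → 12 nt.
Frame +2: ACG ATA TGT AGA ATG ATC TGA CTA TGC AAG AGT — ATG at 14, stop TGA at 20 → 9 nt.
Frame +3: CGA TAT GTA GAA TGA TCT GAC TAT GCA AGA GTA — no ATG→stop ORF.
Frame -1: TTA CTC TTG CAT AGT CAG ATC ATT CTA CAT ATC GTG — no ATG→stop ORF.
Frame -2: TAC TCT TGC ATA GTC AGA TCA TTC TAC ATA TCG — no ATG→stop ORF.
Frame -3: ACT CTT GCA TAG TCA GAT CAT TCT ACA TAT CGT — no ATG→stop ORF.
Frame +1 has an ORF of 4 codons (positions 25–36) ≥ 3, so yes.

yes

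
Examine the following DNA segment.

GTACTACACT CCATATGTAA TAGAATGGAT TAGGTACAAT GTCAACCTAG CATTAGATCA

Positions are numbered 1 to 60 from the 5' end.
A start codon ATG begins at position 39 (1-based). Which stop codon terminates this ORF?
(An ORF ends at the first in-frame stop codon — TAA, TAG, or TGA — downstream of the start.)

Codons from position 39: ATG (39–41), TCA (42–44), ACC (45–47), TAG (48–50).
The first in-frame stop codon is TAG.

TAG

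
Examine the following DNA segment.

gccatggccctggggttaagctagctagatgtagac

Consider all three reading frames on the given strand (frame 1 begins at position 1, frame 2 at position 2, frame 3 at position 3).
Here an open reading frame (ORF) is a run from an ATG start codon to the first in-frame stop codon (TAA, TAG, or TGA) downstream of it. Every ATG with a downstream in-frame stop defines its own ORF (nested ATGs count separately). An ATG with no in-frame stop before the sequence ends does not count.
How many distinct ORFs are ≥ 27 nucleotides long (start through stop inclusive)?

Frame 1: GCC ATG GCC CTG GGG TTA AGC TAG CTA GAT GTA GAC — ATG at 4, stop TAG at 22 → 21 nt.
Frame 2: CCA TGG CCC TGG GGT TAA GCT AGC TAG ATG TAG — ATG at 29, stop TAG at 32 → 6 nt.
Frame 3: CAT GGC CCT GGG GTT AAG CTA GCT AGA TGT AGA — no ATG→stop ORF.
No ORF reaches 27 nucleotides. Count = 0.

0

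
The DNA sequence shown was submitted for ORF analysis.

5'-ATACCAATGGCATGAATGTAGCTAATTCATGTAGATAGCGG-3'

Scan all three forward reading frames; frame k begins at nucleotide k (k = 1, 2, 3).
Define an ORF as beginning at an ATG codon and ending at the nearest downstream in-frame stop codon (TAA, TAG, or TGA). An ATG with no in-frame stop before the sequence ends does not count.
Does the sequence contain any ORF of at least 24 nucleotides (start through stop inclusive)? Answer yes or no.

Frame 1: ATA CCA ATG GCA TGA ATG TAG CTA ATT CAT GTA GAT AGC — ATG at 7, stop TGA at 13 → 9 nt; ATG at 16, stop TAG at 19 → 6 nt.
Frame 2: TAC CAA TGG CAT GAA TGT AGC TAA TTC ATG TAG ATA GCG — ATG at 29, stop TAG at 32 → 6 nt.
Frame 3: ACC AAT GGC ATG AAT GTA GCT AAT TCA TGT AGA TAG CGG — ATG at 12, stop TAG at 36 → 27 nt.
Frame 3 has an ORF of 27 nucleotides (positions 12–38) ≥ 24, so yes.

yes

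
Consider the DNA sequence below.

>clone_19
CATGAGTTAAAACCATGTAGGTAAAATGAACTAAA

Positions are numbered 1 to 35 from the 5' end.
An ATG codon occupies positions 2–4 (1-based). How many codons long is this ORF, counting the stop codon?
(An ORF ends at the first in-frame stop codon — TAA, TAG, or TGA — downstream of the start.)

3

Codons from position 2: ATG (2–4), AGT (5–7), TAA (8–10).
TAA is the first in-frame stop; that's 3 codons including the stop.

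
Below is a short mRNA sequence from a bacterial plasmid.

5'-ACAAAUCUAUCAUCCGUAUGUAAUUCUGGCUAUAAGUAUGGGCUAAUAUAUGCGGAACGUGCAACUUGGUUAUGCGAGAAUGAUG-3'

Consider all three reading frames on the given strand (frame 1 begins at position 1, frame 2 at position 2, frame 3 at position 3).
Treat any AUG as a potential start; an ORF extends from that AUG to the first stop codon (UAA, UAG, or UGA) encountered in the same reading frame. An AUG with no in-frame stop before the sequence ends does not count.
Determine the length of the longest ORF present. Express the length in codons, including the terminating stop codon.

4

Frame 1: ACA AAU CUA UCA UCC GUA UGU AAU UCU GGC UAU AAG UAU GGG CUA AUA UAU GCG GAA CGU GCA ACU UGG UUA UGC GAG AAU GAU — no AUG→stop ORF.
Frame 2: CAA AUC UAU CAU CCG UAU GUA AUU CUG GCU AUA AGU AUG GGC UAA UAU AUG CGG AAC GUG CAA CUU GGU UAU GCG AGA AUG AUG — AUG at 38, stop UAA at 44 → 9 nt.
Frame 3: AAA UCU AUC AUC CGU AUG UAA UUC UGG CUA UAA GUA UGG GCU AAU AUA UGC GGA ACG UGC AAC UUG GUU AUG CGA GAA UGA — AUG at 18, stop UAA at 21 → 6 nt; AUG at 72, stop UGA at 81 → 12 nt.
Longest: frame 3, positions 72–83, 12 nt = 4 codons = 3 aa. → 4 codons.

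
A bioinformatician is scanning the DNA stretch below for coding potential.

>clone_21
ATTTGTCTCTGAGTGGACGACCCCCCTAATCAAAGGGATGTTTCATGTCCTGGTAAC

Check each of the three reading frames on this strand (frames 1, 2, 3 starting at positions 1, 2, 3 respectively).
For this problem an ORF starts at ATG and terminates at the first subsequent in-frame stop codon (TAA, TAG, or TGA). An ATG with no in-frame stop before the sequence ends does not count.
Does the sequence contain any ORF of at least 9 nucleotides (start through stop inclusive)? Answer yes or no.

yes

Frame 1: ATT TGT CTC TGA GTG GAC GAC CCC CCT AAT CAA AGG GAT GTT TCA TGT CCT GGT AAC — no ATG→stop ORF.
Frame 2: TTT GTC TCT GAG TGG ACG ACC CCC CTA ATC AAA GGG ATG TTT CAT GTC CTG GTA — no ATG→stop ORF.
Frame 3: TTG TCT CTG AGT GGA CGA CCC CCC TAA TCA AAG GGA TGT TTC ATG TCC TGG TAA — ATG at 45, stop TAA at 54 → 12 nt.
Frame 3 has an ORF of 12 nucleotides (positions 45–56) ≥ 9, so yes.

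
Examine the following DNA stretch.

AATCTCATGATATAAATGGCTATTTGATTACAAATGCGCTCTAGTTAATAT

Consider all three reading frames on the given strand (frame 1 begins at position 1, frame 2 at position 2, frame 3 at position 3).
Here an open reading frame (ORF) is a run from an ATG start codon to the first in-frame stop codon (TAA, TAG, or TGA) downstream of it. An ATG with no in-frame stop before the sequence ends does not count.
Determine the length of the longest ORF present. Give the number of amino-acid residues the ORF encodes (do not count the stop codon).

4

Frame 1: AAT CTC ATG ATA TAA ATG GCT ATT TGA TTA CAA ATG CGC TCT AGT TAA TAT — ATG at 7, stop TAA at 13 → 9 nt; ATG at 16, stop TGA at 25 → 12 nt; ATG at 34, stop TAA at 46 → 15 nt.
Frame 2: ATC TCA TGA TAT AAA TGG CTA TTT GAT TAC AAA TGC GCT CTA GTT AAT — no ATG→stop ORF.
Frame 3: TCT CAT GAT ATA AAT GGC TAT TTG ATT ACA AAT GCG CTC TAG TTA ATA — no ATG→stop ORF.
Longest: frame 1, positions 34–48, 15 nt = 5 codons = 4 aa. → 4 amino acids.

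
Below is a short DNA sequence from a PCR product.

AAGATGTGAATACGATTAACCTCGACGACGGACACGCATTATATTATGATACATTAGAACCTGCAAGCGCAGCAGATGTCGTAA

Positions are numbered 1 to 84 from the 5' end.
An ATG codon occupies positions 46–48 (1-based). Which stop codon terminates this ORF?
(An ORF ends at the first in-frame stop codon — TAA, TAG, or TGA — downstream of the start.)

Codons from position 46: ATG (46–48), ATA (49–51), CAT (52–54), TAG (55–57).
The first in-frame stop codon is TAG.

TAG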